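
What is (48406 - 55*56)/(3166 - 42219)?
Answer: -45326/39053 ≈ -1.1606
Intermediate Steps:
(48406 - 55*56)/(3166 - 42219) = (48406 - 3080)/(-39053) = 45326*(-1/39053) = -45326/39053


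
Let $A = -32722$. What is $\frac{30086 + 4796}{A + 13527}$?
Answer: $- \frac{34882}{19195} \approx -1.8172$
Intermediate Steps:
$\frac{30086 + 4796}{A + 13527} = \frac{30086 + 4796}{-32722 + 13527} = \frac{34882}{-19195} = 34882 \left(- \frac{1}{19195}\right) = - \frac{34882}{19195}$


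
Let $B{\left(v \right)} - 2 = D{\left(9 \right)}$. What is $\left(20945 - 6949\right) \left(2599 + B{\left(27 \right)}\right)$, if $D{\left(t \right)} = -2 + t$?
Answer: $36501568$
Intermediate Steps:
$B{\left(v \right)} = 9$ ($B{\left(v \right)} = 2 + \left(-2 + 9\right) = 2 + 7 = 9$)
$\left(20945 - 6949\right) \left(2599 + B{\left(27 \right)}\right) = \left(20945 - 6949\right) \left(2599 + 9\right) = 13996 \cdot 2608 = 36501568$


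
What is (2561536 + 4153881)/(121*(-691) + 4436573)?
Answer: 6715417/4352962 ≈ 1.5427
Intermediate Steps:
(2561536 + 4153881)/(121*(-691) + 4436573) = 6715417/(-83611 + 4436573) = 6715417/4352962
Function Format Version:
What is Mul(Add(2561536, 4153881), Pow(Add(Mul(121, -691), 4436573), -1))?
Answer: Rational(6715417, 4352962) ≈ 1.5427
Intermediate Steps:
Mul(Add(2561536, 4153881), Pow(Add(Mul(121, -691), 4436573), -1)) = Mul(6715417, Pow(Add(-83611, 4436573), -1)) = Mul(6715417, Pow(4352962, -1)) = Mul(6715417, Rational(1, 4352962)) = Rational(6715417, 4352962)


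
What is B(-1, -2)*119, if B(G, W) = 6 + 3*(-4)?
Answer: -714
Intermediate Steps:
B(G, W) = -6 (B(G, W) = 6 - 12 = -6)
B(-1, -2)*119 = -6*119 = -714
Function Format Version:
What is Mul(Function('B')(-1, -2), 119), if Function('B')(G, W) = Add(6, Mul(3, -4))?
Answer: -714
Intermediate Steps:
Function('B')(G, W) = -6 (Function('B')(G, W) = Add(6, -12) = -6)
Mul(Function('B')(-1, -2), 119) = Mul(-6, 119) = -714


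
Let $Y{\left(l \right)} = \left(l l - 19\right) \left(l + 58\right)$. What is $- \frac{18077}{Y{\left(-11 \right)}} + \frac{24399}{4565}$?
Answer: $\frac{34447301}{21884610} \approx 1.574$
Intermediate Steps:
$Y{\left(l \right)} = \left(-19 + l^{2}\right) \left(58 + l\right)$ ($Y{\left(l \right)} = \left(l^{2} - 19\right) \left(58 + l\right) = \left(-19 + l^{2}\right) \left(58 + l\right)$)
$- \frac{18077}{Y{\left(-11 \right)}} + \frac{24399}{4565} = - \frac{18077}{-1102 + \left(-11\right)^{3} - -209 + 58 \left(-11\right)^{2}} + \frac{24399}{4565} = - \frac{18077}{-1102 - 1331 + 209 + 58 \cdot 121} + 24399 \cdot \frac{1}{4565} = - \frac{18077}{-1102 - 1331 + 209 + 7018} + \frac{24399}{4565} = - \frac{18077}{4794} + \frac{24399}{4565} = \frac{34447301}{21884610}$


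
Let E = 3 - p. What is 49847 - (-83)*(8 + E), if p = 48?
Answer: 46776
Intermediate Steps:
E = -45 (E = 3 - 1*48 = 3 - 48 = -45)
49847 - (-83)*(8 + E) = 49847 - (-83)*(8 - 45) = 49847 - (-83)*(-37) = 49847 - 1*3071 = 49847 - 3071 = 46776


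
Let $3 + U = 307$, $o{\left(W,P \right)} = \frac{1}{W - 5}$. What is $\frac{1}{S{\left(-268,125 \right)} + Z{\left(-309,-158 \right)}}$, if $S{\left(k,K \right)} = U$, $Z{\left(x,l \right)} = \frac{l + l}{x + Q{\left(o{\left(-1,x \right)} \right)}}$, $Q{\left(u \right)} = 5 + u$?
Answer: $\frac{1825}{556696} \approx 0.0032783$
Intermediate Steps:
$o{\left(W,P \right)} = \frac{1}{-5 + W}$
$U = 304$ ($U = -3 + 307 = 304$)
$Z{\left(x,l \right)} = \frac{2 l}{\frac{29}{6} + x}$ ($Z{\left(x,l \right)} = \frac{l + l}{x + \left(5 + \frac{1}{-5 - 1}\right)} = \frac{2 l}{x + \left(5 + \frac{1}{-6}\right)} = \frac{2 l}{x + \left(5 - \frac{1}{6}\right)} = \frac{2 l}{x + \frac{29}{6}} = \frac{2 l}{\frac{29}{6} + x}$)
$S{\left(k,K \right)} = 304$
$\frac{1}{S{\left(-268,125 \right)} + Z{\left(-309,-158 \right)}} = \frac{1}{304 + 12 \left(-158\right) \frac{1}{29 + 6 \left(-309\right)}} = \frac{1}{304 + 12 \left(-158\right) \frac{1}{29 - 1854}} = \frac{1}{304 + 12 \left(-158\right) \frac{1}{-1825}} = \frac{1}{304 + 12 \left(-158\right) \left(- \frac{1}{1825}\right)} = \frac{1}{304 + \frac{1896}{1825}} = \frac{1}{\frac{556696}{1825}} = \frac{1825}{556696}$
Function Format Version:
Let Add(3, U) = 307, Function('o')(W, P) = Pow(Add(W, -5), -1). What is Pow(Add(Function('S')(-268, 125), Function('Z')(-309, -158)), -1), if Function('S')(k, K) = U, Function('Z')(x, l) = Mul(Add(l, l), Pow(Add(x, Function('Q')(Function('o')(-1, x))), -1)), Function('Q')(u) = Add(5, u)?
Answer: Rational(1825, 556696) ≈ 0.0032783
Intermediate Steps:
Function('o')(W, P) = Pow(Add(-5, W), -1)
U = 304 (U = Add(-3, 307) = 304)
Function('Z')(x, l) = Mul(2, l, Pow(Add(Rational(29, 6), x), -1)) (Function('Z')(x, l) = Mul(Add(l, l), Pow(Add(x, Add(5, Pow(Add(-5, -1), -1))), -1)) = Mul(Mul(2, l), Pow(Add(x, Add(5, Pow(-6, -1))), -1)) = Mul(Mul(2, l), Pow(Add(x, Add(5, Rational(-1, 6))), -1)) = Mul(Mul(2, l), Pow(Add(x, Rational(29, 6)), -1)) = Mul(Mul(2, l), Pow(Add(Rational(29, 6), x), -1)) = Mul(2, l, Pow(Add(Rational(29, 6), x), -1)))
Function('S')(k, K) = 304
Pow(Add(Function('S')(-268, 125), Function('Z')(-309, -158)), -1) = Pow(Add(304, Mul(12, -158, Pow(Add(29, Mul(6, -309)), -1))), -1) = Pow(Add(304, Mul(12, -158, Pow(Add(29, -1854), -1))), -1) = Pow(Add(304, Mul(12, -158, Pow(-1825, -1))), -1) = Pow(Add(304, Mul(12, -158, Rational(-1, 1825))), -1) = Pow(Add(304, Rational(1896, 1825)), -1) = Pow(Rational(556696, 1825), -1) = Rational(1825, 556696)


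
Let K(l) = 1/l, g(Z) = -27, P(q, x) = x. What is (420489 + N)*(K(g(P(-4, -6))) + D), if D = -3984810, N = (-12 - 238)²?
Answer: -51964724204419/27 ≈ -1.9246e+12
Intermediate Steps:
N = 62500 (N = (-250)² = 62500)
(420489 + N)*(K(g(P(-4, -6))) + D) = (420489 + 62500)*(1/(-27) - 3984810) = 482989*(-1/27 - 3984810) = 482989*(-107589871/27) = -51964724204419/27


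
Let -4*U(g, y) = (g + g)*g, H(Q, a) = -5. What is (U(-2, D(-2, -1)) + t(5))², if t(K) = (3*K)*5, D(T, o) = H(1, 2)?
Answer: 5329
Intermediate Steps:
D(T, o) = -5
U(g, y) = -g²/2 (U(g, y) = -(g + g)*g/4 = -2*g*g/4 = -g²/2)
t(K) = 15*K
(U(-2, D(-2, -1)) + t(5))² = (-½*(-2)² + 15*5)² = (-½*4 + 75)² = (-2 + 75)² = 73² = 5329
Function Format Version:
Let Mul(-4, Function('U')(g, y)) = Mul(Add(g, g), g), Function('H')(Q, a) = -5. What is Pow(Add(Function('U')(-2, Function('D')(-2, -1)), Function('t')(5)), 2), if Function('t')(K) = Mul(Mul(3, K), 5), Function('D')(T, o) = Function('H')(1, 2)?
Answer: 5329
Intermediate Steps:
Function('D')(T, o) = -5
Function('U')(g, y) = Mul(Rational(-1, 2), Pow(g, 2)) (Function('U')(g, y) = Mul(Rational(-1, 4), Mul(Add(g, g), g)) = Mul(Rational(-1, 4), Mul(Mul(2, g), g)) = Mul(Rational(-1, 4), Mul(2, Pow(g, 2))) = Mul(Rational(-1, 2), Pow(g, 2)))
Function('t')(K) = Mul(15, K)
Pow(Add(Function('U')(-2, Function('D')(-2, -1)), Function('t')(5)), 2) = Pow(Add(Mul(Rational(-1, 2), Pow(-2, 2)), Mul(15, 5)), 2) = Pow(Add(Mul(Rational(-1, 2), 4), 75), 2) = Pow(Add(-2, 75), 2) = Pow(73, 2) = 5329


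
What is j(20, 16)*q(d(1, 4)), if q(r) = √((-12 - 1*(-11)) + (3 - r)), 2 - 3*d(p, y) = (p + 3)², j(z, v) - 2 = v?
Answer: 12*√15 ≈ 46.476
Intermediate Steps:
j(z, v) = 2 + v
d(p, y) = ⅔ - (3 + p)²/3 (d(p, y) = ⅔ - (p + 3)²/3 = ⅔ - (3 + p)²/3)
q(r) = √(2 - r) (q(r) = √((-12 + 11) + (3 - r)) = √(-1 + (3 - r)) = √(2 - r))
j(20, 16)*q(d(1, 4)) = (2 + 16)*√(2 - (⅔ - (3 + 1)²/3)) = 18*√(2 - (⅔ - ⅓*4²)) = 18*√(2 - (⅔ - ⅓*16)) = 18*√(2 - (⅔ - 16/3)) = 18*√(2 - 1*(-14/3)) = 18*√(2 + 14/3) = 18*√(20/3) = 18*(2*√15/3) = 12*√15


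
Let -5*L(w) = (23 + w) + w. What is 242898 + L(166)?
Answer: 242827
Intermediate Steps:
L(w) = -23/5 - 2*w/5 (L(w) = -((23 + w) + w)/5 = -(23 + 2*w)/5 = -23/5 - 2*w/5)
242898 + L(166) = 242898 + (-23/5 - 2/5*166) = 242898 + (-23/5 - 332/5) = 242898 - 71 = 242827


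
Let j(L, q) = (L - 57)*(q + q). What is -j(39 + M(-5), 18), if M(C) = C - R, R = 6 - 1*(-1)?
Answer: 1080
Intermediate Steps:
R = 7 (R = 6 + 1 = 7)
M(C) = -7 + C (M(C) = C - 1*7 = C - 7 = -7 + C)
j(L, q) = 2*q*(-57 + L) (j(L, q) = (-57 + L)*(2*q) = 2*q*(-57 + L))
-j(39 + M(-5), 18) = -2*18*(-57 + (39 + (-7 - 5))) = -2*18*(-57 + (39 - 12)) = -2*18*(-57 + 27) = -2*18*(-30) = -1*(-1080) = 1080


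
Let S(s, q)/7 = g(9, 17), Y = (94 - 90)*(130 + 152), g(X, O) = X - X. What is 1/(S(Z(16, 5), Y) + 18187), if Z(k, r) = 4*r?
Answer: 1/18187 ≈ 5.4984e-5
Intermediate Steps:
g(X, O) = 0
Y = 1128 (Y = 4*282 = 1128)
S(s, q) = 0 (S(s, q) = 7*0 = 0)
1/(S(Z(16, 5), Y) + 18187) = 1/(0 + 18187) = 1/18187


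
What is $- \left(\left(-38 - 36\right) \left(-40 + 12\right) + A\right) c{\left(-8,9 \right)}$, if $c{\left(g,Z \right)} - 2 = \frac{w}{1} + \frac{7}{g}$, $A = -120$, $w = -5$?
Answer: $7564$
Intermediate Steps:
$c{\left(g,Z \right)} = -3 + \frac{7}{g}$ ($c{\left(g,Z \right)} = 2 + \left(- \frac{5}{1} + \frac{7}{g}\right) = 2 + \left(\left(-5\right) 1 + \frac{7}{g}\right) = 2 - \left(5 - \frac{7}{g}\right) = -3 + \frac{7}{g}$)
$- \left(\left(-38 - 36\right) \left(-40 + 12\right) + A\right) c{\left(-8,9 \right)} = - \left(\left(-38 - 36\right) \left(-40 + 12\right) - 120\right) \left(-3 + \frac{7}{-8}\right) = - \left(\left(-74\right) \left(-28\right) - 120\right) \left(-3 + 7 \left(- \frac{1}{8}\right)\right) = - \left(2072 - 120\right) \left(-3 - \frac{7}{8}\right) = - \frac{1952 \left(-31\right)}{8} = \left(-1\right) \left(-7564\right) = 7564$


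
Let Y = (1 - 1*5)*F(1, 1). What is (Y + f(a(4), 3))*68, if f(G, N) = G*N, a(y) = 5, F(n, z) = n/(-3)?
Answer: 3332/3 ≈ 1110.7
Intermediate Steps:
F(n, z) = -n/3 (F(n, z) = n*(-⅓) = -n/3)
Y = 4/3 (Y = (1 - 1*5)*(-⅓*1) = (1 - 5)*(-⅓) = -4*(-⅓) = 4/3 ≈ 1.3333)
(Y + f(a(4), 3))*68 = (4/3 + 5*3)*68 = (4/3 + 15)*68 = (49/3)*68 = 3332/3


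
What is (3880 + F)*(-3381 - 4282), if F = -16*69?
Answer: -21272488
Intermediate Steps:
F = -1104
(3880 + F)*(-3381 - 4282) = (3880 - 1104)*(-3381 - 4282) = 2776*(-7663) = -21272488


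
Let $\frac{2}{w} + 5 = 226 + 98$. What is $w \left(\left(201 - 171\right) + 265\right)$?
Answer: $\frac{590}{319} \approx 1.8495$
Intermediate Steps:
$w = \frac{2}{319}$ ($w = \frac{2}{-5 + \left(226 + 98\right)} = \frac{2}{-5 + 324} = \frac{2}{319} \approx 0.0062696$)
$w \left(\left(201 - 171\right) + 265\right) = \frac{2 \left(\left(201 - 171\right) + 265\right)}{319} = \frac{2 \left(30 + 265\right)}{319} = \frac{2}{319} \cdot 295 = \frac{590}{319}$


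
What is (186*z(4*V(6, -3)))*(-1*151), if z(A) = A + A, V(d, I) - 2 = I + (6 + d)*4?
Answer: -10560336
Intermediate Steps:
V(d, I) = 26 + I + 4*d (V(d, I) = 2 + (I + (6 + d)*4) = 2 + (I + (24 + 4*d)) = 2 + (24 + I + 4*d) = 26 + I + 4*d)
z(A) = 2*A
(186*z(4*V(6, -3)))*(-1*151) = (186*(2*(4*(26 - 3 + 4*6))))*(-1*151) = (186*(2*(4*(26 - 3 + 24))))*(-151) = (186*(2*(4*47)))*(-151) = (186*(2*188))*(-151) = (186*376)*(-151) = 69936*(-151) = -10560336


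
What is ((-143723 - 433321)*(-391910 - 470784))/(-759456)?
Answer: -768229007/1172 ≈ -6.5549e+5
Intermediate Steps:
((-143723 - 433321)*(-391910 - 470784))/(-759456) = -577044*(-862694)*(-1/759456) = 497812396536*(-1/759456) = -768229007/1172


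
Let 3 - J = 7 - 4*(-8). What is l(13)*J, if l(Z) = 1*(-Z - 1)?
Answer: 504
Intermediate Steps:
J = -36 (J = 3 - (7 - 4*(-8)) = 3 - (7 + 32) = 3 - 1*39 = 3 - 39 = -36)
l(Z) = -1 - Z (l(Z) = 1*(-1 - Z) = -1 - Z)
l(13)*J = (-1 - 1*13)*(-36) = (-1 - 13)*(-36) = -14*(-36) = 504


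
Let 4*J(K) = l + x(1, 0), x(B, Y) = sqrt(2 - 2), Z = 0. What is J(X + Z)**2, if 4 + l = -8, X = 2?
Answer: 9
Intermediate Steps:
l = -12 (l = -4 - 8 = -12)
x(B, Y) = 0 (x(B, Y) = sqrt(0) = 0)
J(K) = -3 (J(K) = (-12 + 0)/4 = (1/4)*(-12) = -3)
J(X + Z)**2 = (-3)**2 = 9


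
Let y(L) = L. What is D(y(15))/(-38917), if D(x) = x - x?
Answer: 0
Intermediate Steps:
D(x) = 0
D(y(15))/(-38917) = 0/(-38917) = 0*(-1/38917) = 0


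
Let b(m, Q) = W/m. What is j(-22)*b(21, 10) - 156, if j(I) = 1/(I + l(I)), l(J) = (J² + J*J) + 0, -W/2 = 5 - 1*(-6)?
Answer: -140869/903 ≈ -156.00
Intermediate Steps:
W = -22 (W = -2*(5 - 1*(-6)) = -2*(5 + 6) = -2*11 = -22)
b(m, Q) = -22/m
l(J) = 2*J² (l(J) = (J² + J²) + 0 = 2*J² + 0 = 2*J²)
j(I) = 1/(I + 2*I²)
j(-22)*b(21, 10) - 156 = (1/((-22)*(1 + 2*(-22))))*(-22/21) - 156 = (-1/(22*(1 - 44)))*(-22*1/21) - 156 = -1/22/(-43)*(-22/21) - 156 = -1/22*(-1/43)*(-22/21) - 156 = (1/946)*(-22/21) - 156 = -1/903 - 156 = -140869/903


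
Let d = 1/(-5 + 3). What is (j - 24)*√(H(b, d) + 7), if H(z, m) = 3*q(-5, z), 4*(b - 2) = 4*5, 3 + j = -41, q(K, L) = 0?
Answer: -68*√7 ≈ -179.91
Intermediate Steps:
j = -44 (j = -3 - 41 = -44)
b = 7 (b = 2 + (4*5)/4 = 2 + (¼)*20 = 2 + 5 = 7)
d = -½ (d = 1/(-2) = -½ ≈ -0.50000)
H(z, m) = 0 (H(z, m) = 3*0 = 0)
(j - 24)*√(H(b, d) + 7) = (-44 - 24)*√(0 + 7) = -68*√7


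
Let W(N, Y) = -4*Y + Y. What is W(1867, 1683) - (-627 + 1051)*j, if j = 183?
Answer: -82641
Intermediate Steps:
W(N, Y) = -3*Y
W(1867, 1683) - (-627 + 1051)*j = -3*1683 - (-627 + 1051)*183 = -5049 - 424*183 = -5049 - 1*77592 = -5049 - 77592 = -82641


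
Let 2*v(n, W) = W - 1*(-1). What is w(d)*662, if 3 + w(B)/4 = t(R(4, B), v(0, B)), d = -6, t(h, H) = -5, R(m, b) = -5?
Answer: -21184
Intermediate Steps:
v(n, W) = ½ + W/2 (v(n, W) = (W - 1*(-1))/2 = (W + 1)/2 = (1 + W)/2 = ½ + W/2)
w(B) = -32 (w(B) = -12 + 4*(-5) = -12 - 20 = -32)
w(d)*662 = -32*662 = -21184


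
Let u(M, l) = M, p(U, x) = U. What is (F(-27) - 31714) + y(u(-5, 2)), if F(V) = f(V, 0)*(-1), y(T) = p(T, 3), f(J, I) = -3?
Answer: -31716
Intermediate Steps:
y(T) = T
F(V) = 3 (F(V) = -3*(-1) = 3)
(F(-27) - 31714) + y(u(-5, 2)) = (3 - 31714) - 5 = -31711 - 5 = -31716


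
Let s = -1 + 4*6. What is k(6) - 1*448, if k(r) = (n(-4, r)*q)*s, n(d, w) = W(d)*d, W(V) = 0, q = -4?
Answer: -448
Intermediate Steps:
n(d, w) = 0 (n(d, w) = 0*d = 0)
s = 23 (s = -1 + 24 = 23)
k(r) = 0 (k(r) = (0*(-4))*23 = 0*23 = 0)
k(6) - 1*448 = 0 - 1*448 = 0 - 448 = -448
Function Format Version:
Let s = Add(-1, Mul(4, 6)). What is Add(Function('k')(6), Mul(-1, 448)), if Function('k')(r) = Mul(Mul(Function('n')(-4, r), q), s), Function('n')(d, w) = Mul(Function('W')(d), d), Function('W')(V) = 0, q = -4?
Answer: -448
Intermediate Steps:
Function('n')(d, w) = 0 (Function('n')(d, w) = Mul(0, d) = 0)
s = 23 (s = Add(-1, 24) = 23)
Function('k')(r) = 0 (Function('k')(r) = Mul(Mul(0, -4), 23) = Mul(0, 23) = 0)
Add(Function('k')(6), Mul(-1, 448)) = Add(0, Mul(-1, 448)) = Add(0, -448) = -448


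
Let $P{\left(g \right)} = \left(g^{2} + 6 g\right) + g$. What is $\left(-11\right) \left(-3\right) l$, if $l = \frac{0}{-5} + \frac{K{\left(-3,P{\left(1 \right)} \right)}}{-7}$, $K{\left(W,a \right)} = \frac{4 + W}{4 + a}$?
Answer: $- \frac{11}{28} \approx -0.39286$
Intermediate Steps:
$P{\left(g \right)} = g^{2} + 7 g$
$K{\left(W,a \right)} = \frac{4 + W}{4 + a}$
$l = - \frac{1}{84}$ ($l = \frac{0}{-5} + \frac{\frac{1}{4 + 1 \left(7 + 1\right)} \left(4 - 3\right)}{-7} = 0 \left(- \frac{1}{5}\right) + \frac{1}{4 + 1 \cdot 8} \cdot 1 \left(- \frac{1}{7}\right) = 0 + \frac{1}{4 + 8} \cdot 1 \left(- \frac{1}{7}\right) = 0 + \frac{1}{12} \cdot 1 \left(- \frac{1}{7}\right) = 0 + \frac{1}{12} \left(- \frac{1}{7}\right) = 0 - \frac{1}{84} = - \frac{1}{84} \approx -0.011905$)
$\left(-11\right) \left(-3\right) l = \left(-11\right) \left(-3\right) \left(- \frac{1}{84}\right) = 33 \left(- \frac{1}{84}\right) = - \frac{11}{28}$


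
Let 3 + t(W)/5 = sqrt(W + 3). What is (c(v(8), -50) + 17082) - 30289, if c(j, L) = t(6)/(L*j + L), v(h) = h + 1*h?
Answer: -13207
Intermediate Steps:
t(W) = -15 + 5*sqrt(3 + W) (t(W) = -15 + 5*sqrt(W + 3) = -15 + 5*sqrt(3 + W))
v(h) = 2*h (v(h) = h + h = 2*h)
c(j, L) = 0 (c(j, L) = (-15 + 5*sqrt(3 + 6))/(L*j + L) = (-15 + 5*sqrt(9))/(L + L*j) = (-15 + 5*3)/(L + L*j) = (-15 + 15)/(L + L*j) = 0/(L + L*j) = 0)
(c(v(8), -50) + 17082) - 30289 = (0 + 17082) - 30289 = 17082 - 30289 = -13207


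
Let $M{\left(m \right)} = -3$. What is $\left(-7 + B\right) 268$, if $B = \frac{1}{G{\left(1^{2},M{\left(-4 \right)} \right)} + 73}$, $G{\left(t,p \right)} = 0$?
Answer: $- \frac{136680}{73} \approx -1872.3$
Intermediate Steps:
$B = \frac{1}{73}$ ($B = \frac{1}{0 + 73} = \frac{1}{73} \approx 0.013699$)
$\left(-7 + B\right) 268 = \left(-7 + \frac{1}{73}\right) 268 = \left(- \frac{510}{73}\right) 268 = - \frac{136680}{73}$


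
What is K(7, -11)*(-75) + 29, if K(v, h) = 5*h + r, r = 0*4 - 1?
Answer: 4229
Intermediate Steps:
r = -1 (r = 0 - 1 = -1)
K(v, h) = -1 + 5*h (K(v, h) = 5*h - 1 = -1 + 5*h)
K(7, -11)*(-75) + 29 = (-1 + 5*(-11))*(-75) + 29 = (-1 - 55)*(-75) + 29 = -56*(-75) + 29 = 4200 + 29 = 4229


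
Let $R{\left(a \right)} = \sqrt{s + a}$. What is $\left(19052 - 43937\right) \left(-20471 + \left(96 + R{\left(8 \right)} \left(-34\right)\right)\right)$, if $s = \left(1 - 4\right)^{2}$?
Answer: $507031875 + 846090 \sqrt{17} \approx 5.1052 \cdot 10^{8}$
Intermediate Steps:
$s = 9$ ($s = \left(-3\right)^{2} = 9$)
$R{\left(a \right)} = \sqrt{9 + a}$
$\left(19052 - 43937\right) \left(-20471 + \left(96 + R{\left(8 \right)} \left(-34\right)\right)\right) = \left(19052 - 43937\right) \left(-20471 + \left(96 + \sqrt{9 + 8} \left(-34\right)\right)\right) = - 24885 \left(-20471 + \left(96 + \sqrt{17} \left(-34\right)\right)\right) = - 24885 \left(-20471 + \left(96 - 34 \sqrt{17}\right)\right) = - 24885 \left(-20375 - 34 \sqrt{17}\right) = 507031875 + 846090 \sqrt{17}$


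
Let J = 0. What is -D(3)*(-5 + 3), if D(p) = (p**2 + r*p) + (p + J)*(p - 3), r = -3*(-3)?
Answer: 72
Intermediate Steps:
r = 9
D(p) = p**2 + 9*p + p*(-3 + p) (D(p) = (p**2 + 9*p) + (p + 0)*(p - 3) = (p**2 + 9*p) + p*(-3 + p) = p**2 + 9*p + p*(-3 + p))
-D(3)*(-5 + 3) = -2*3*(3 + 3)*(-5 + 3) = -2*3*6*(-2) = -36*(-2) = -1*(-72) = 72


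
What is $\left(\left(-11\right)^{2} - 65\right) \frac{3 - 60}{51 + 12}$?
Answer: $- \frac{152}{3} \approx -50.667$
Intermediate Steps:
$\left(\left(-11\right)^{2} - 65\right) \frac{3 - 60}{51 + 12} = \left(121 - 65\right) \left(- \frac{57}{63}\right) = 56 \left(\left(-57\right) \frac{1}{63}\right) = 56 \left(- \frac{19}{21}\right) = - \frac{152}{3}$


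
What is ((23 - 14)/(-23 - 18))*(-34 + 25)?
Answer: 81/41 ≈ 1.9756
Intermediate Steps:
((23 - 14)/(-23 - 18))*(-34 + 25) = (9/(-41))*(-9) = (9*(-1/41))*(-9) = -9/41*(-9) = 81/41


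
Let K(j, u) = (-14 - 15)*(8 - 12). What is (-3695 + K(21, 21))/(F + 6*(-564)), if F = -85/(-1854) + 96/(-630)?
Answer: 232241310/219594673 ≈ 1.0576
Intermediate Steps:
F = -6913/64890 (F = -85*(-1/1854) + 96*(-1/630) = 85/1854 - 16/105 = -6913/64890 ≈ -0.10653)
K(j, u) = 116 (K(j, u) = -29*(-4) = 116)
(-3695 + K(21, 21))/(F + 6*(-564)) = (-3695 + 116)/(-6913/64890 + 6*(-564)) = -3579/(-6913/64890 - 3384) = -3579/(-219594673/64890) = -3579*(-64890/219594673) = 232241310/219594673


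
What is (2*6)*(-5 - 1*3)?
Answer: -96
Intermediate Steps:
(2*6)*(-5 - 1*3) = 12*(-5 - 3) = 12*(-8) = -96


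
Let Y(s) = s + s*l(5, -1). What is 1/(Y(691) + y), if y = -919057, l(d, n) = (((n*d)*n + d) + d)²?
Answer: -1/762891 ≈ -1.3108e-6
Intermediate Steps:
l(d, n) = (2*d + d*n²)² (l(d, n) = (((d*n)*n + d) + d)² = ((d*n² + d) + d)² = ((d + d*n²) + d)² = (2*d + d*n²)²)
Y(s) = 226*s (Y(s) = s + s*(5²*(2 + (-1)²)²) = s + s*(25*(2 + 1)²) = s + s*(25*3²) = s + s*(25*9) = s + s*225 = s + 225*s = 226*s)
1/(Y(691) + y) = 1/(226*691 - 919057) = 1/(156166 - 919057) = 1/(-762891) = -1/762891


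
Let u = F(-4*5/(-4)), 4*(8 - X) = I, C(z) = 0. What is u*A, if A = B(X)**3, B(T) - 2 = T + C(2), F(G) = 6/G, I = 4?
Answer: 4374/5 ≈ 874.80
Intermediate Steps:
X = 7 (X = 8 - 1/4*4 = 8 - 1 = 7)
u = 6/5 (u = 6/((-4*5/(-4))) = 6/((-20*(-1/4))) = 6/5 ≈ 1.2000)
B(T) = 2 + T (B(T) = 2 + (T + 0) = 2 + T)
A = 729 (A = (2 + 7)**3 = 9**3 = 729)
u*A = (6/5)*729 = 4374/5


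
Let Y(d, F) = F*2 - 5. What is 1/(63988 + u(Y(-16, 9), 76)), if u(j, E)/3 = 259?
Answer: 1/64765 ≈ 1.5440e-5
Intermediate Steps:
Y(d, F) = -5 + 2*F (Y(d, F) = 2*F - 5 = -5 + 2*F)
u(j, E) = 777 (u(j, E) = 3*259 = 777)
1/(63988 + u(Y(-16, 9), 76)) = 1/(63988 + 777) = 1/64765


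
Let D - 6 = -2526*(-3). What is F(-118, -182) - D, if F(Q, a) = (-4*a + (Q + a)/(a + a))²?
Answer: 4335937225/8281 ≈ 5.2360e+5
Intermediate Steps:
D = 7584 (D = 6 - 2526*(-3) = 6 + 7578 = 7584)
F(Q, a) = (-4*a + (Q + a)/(2*a))² (F(Q, a) = (-4*a + (Q + a)/((2*a)))² = (-4*a + (Q + a)*(1/(2*a)))² = (-4*a + (Q + a)/(2*a))²)
F(-118, -182) - D = (¼)*(-118 - 182 - 8*(-182)²)²/(-182)² - 1*7584 = (¼)*(1/33124)*(-118 - 182 - 8*33124)² - 7584 = (¼)*(1/33124)*(-118 - 182 - 264992)² - 7584 = (¼)*(1/33124)*(-265292)² - 7584 = (¼)*(1/33124)*70379845264 - 7584 = 4398740329/8281 - 7584 = 4335937225/8281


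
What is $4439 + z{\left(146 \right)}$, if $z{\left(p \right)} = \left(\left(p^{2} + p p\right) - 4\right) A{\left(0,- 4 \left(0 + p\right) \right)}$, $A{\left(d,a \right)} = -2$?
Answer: $-80817$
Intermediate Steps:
$z{\left(p \right)} = 8 - 4 p^{2}$ ($z{\left(p \right)} = \left(\left(p^{2} + p p\right) - 4\right) \left(-2\right) = \left(\left(p^{2} + p^{2}\right) - 4\right) \left(-2\right) = \left(2 p^{2} - 4\right) \left(-2\right) = \left(-4 + 2 p^{2}\right) \left(-2\right) = 8 - 4 p^{2}$)
$4439 + z{\left(146 \right)} = 4439 + \left(8 - 4 \cdot 146^{2}\right) = 4439 + \left(8 - 85264\right) = 4439 - 85256 = -80817$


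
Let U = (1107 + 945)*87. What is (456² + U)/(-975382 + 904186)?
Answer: -32205/5933 ≈ -5.4281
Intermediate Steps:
U = 178524 (U = 2052*87 = 178524)
(456² + U)/(-975382 + 904186) = (456² + 178524)/(-975382 + 904186) = (207936 + 178524)/(-71196) = 386460*(-1/71196) = -32205/5933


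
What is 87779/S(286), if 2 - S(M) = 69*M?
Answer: -87779/19732 ≈ -4.4486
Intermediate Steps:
S(M) = 2 - 69*M
87779/S(286) = 87779/(2 - 69*286) = 87779/(2 - 19734) = 87779/(-19732) = 87779*(-1/19732) = -87779/19732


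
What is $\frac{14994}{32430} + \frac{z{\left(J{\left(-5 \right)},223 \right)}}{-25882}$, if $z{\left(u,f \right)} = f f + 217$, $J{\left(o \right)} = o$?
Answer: $- \frac{102639506}{69946105} \approx -1.4674$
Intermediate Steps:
$z{\left(u,f \right)} = 217 + f^{2}$ ($z{\left(u,f \right)} = f^{2} + 217 = 217 + f^{2}$)
$\frac{14994}{32430} + \frac{z{\left(J{\left(-5 \right)},223 \right)}}{-25882} = \frac{14994}{32430} + \frac{217 + 223^{2}}{-25882} = 14994 \cdot \frac{1}{32430} + \left(217 + 49729\right) \left(- \frac{1}{25882}\right) = \frac{2499}{5405} + 49946 \left(- \frac{1}{25882}\right) = \frac{2499}{5405} - \frac{24973}{12941} = - \frac{102639506}{69946105}$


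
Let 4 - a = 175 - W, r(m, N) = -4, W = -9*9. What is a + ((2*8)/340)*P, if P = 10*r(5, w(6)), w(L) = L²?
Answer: -4316/17 ≈ -253.88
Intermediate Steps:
W = -81
a = -252 (a = 4 - (175 - 1*(-81)) = 4 - (175 + 81) = 4 - 1*256 = 4 - 256 = -252)
P = -40 (P = 10*(-4) = -40)
a + ((2*8)/340)*P = -252 + ((2*8)/340)*(-40) = -252 + (16*(1/340))*(-40) = -252 + (4/85)*(-40) = -252 - 32/17 = -4316/17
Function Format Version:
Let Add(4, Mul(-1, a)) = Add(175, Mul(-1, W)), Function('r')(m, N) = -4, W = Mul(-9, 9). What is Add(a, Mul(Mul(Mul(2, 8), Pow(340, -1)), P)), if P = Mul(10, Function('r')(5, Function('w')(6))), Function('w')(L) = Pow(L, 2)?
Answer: Rational(-4316, 17) ≈ -253.88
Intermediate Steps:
W = -81
a = -252 (a = Add(4, Mul(-1, Add(175, Mul(-1, -81)))) = Add(4, Mul(-1, Add(175, 81))) = Add(4, Mul(-1, 256)) = Add(4, -256) = -252)
P = -40 (P = Mul(10, -4) = -40)
Add(a, Mul(Mul(Mul(2, 8), Pow(340, -1)), P)) = Add(-252, Mul(Mul(Mul(2, 8), Pow(340, -1)), -40)) = Add(-252, Mul(Mul(16, Rational(1, 340)), -40)) = Add(-252, Mul(Rational(4, 85), -40)) = Add(-252, Rational(-32, 17)) = Rational(-4316, 17)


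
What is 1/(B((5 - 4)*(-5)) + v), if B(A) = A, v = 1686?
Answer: 1/1681 ≈ 0.00059488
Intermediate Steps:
1/(B((5 - 4)*(-5)) + v) = 1/((5 - 4)*(-5) + 1686) = 1/(1*(-5) + 1686) = 1/(-5 + 1686) = 1/1681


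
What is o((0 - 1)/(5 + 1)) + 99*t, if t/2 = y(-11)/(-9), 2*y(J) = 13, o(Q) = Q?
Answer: -859/6 ≈ -143.17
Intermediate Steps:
y(J) = 13/2 (y(J) = (1/2)*13 = 13/2)
t = -13/9 (t = 2*((13/2)/(-9)) = 2*((13/2)*(-1/9)) = 2*(-13/18) = -13/9 ≈ -1.4444)
o((0 - 1)/(5 + 1)) + 99*t = (0 - 1)/(5 + 1) + 99*(-13/9) = -1/6 - 143 = -859/6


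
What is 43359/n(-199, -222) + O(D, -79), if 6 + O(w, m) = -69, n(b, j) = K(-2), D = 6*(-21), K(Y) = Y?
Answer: -43509/2 ≈ -21755.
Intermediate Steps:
D = -126
n(b, j) = -2
O(w, m) = -75 (O(w, m) = -6 - 69 = -75)
43359/n(-199, -222) + O(D, -79) = 43359/(-2) - 75 = 43359*(-½) - 75 = -43359/2 - 75 = -43509/2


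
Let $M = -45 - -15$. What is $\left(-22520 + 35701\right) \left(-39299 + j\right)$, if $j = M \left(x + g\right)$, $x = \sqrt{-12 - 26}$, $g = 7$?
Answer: $-520768129 - 395430 i \sqrt{38} \approx -5.2077 \cdot 10^{8} - 2.4376 \cdot 10^{6} i$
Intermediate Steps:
$M = -30$ ($M = -45 + 15 = -30$)
$x = i \sqrt{38}$ ($x = \sqrt{-38} = i \sqrt{38} \approx 6.1644 i$)
$j = -210 - 30 i \sqrt{38}$ ($j = - 30 \left(i \sqrt{38} + 7\right) = - 30 \left(7 + i \sqrt{38}\right) = -210 - 30 i \sqrt{38} \approx -210.0 - 184.93 i$)
$\left(-22520 + 35701\right) \left(-39299 + j\right) = \left(-22520 + 35701\right) \left(-39299 - \left(210 + 30 i \sqrt{38}\right)\right) = 13181 \left(-39509 - 30 i \sqrt{38}\right) = -520768129 - 395430 i \sqrt{38}$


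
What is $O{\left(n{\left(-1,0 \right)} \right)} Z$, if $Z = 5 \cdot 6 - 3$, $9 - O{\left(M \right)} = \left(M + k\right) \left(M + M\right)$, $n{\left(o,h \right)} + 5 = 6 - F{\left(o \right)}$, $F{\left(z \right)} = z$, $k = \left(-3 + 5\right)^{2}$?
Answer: $-405$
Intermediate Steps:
$k = 4$ ($k = 2^{2} = 4$)
$n{\left(o,h \right)} = 1 - o$ ($n{\left(o,h \right)} = -5 - \left(-6 + o\right) = 1 - o$)
$O{\left(M \right)} = 9 - 2 M \left(4 + M\right)$ ($O{\left(M \right)} = 9 - \left(M + 4\right) \left(M + M\right) = 9 - \left(4 + M\right) 2 M = 9 - 2 M \left(4 + M\right)$)
$Z = 27$ ($Z = 30 - 3 = 27$)
$O{\left(n{\left(-1,0 \right)} \right)} Z = \left(9 - 8 \left(1 - -1\right) - 2 \left(1 - -1\right)^{2}\right) 27 = \left(9 - 8 \left(1 + 1\right) - 2 \left(1 + 1\right)^{2}\right) 27 = \left(9 - 16 - 2 \cdot 2^{2}\right) 27 = \left(9 - 16 - 8\right) 27 = \left(-15\right) 27 = -405$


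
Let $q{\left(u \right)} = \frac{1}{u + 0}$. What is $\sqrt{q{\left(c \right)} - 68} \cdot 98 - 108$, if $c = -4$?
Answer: $-108 + 49 i \sqrt{273} \approx -108.0 + 809.61 i$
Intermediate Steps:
$q{\left(u \right)} = \frac{1}{u}$
$\sqrt{q{\left(c \right)} - 68} \cdot 98 - 108 = \sqrt{\frac{1}{-4} - 68} \cdot 98 - 108 = \sqrt{- \frac{1}{4} - 68} \cdot 98 - 108 = \sqrt{- \frac{273}{4}} \cdot 98 - 108 = \frac{i \sqrt{273}}{2} \cdot 98 - 108 = 49 i \sqrt{273} - 108 = -108 + 49 i \sqrt{273}$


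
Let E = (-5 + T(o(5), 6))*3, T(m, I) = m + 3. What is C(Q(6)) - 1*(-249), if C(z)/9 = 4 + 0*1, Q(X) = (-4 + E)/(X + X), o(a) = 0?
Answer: 285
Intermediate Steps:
T(m, I) = 3 + m
E = -6 (E = (-5 + (3 + 0))*3 = (-5 + 3)*3 = -2*3 = -6)
Q(X) = -5/X (Q(X) = (-4 - 6)/(X + X) = -10*1/(2*X) = -5/X)
C(z) = 36 (C(z) = 9*(4 + 0*1) = 9*(4 + 0) = 9*4 = 36)
C(Q(6)) - 1*(-249) = 36 - 1*(-249) = 36 + 249 = 285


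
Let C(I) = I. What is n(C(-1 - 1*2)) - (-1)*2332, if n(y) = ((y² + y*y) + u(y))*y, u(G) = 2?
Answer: 2272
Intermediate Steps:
n(y) = y*(2 + 2*y²) (n(y) = ((y² + y*y) + 2)*y = ((y² + y²) + 2)*y = (2*y² + 2)*y = (2 + 2*y²)*y = y*(2 + 2*y²))
n(C(-1 - 1*2)) - (-1)*2332 = 2*(-1 - 1*2)*(1 + (-1 - 1*2)²) - (-1)*2332 = 2*(-1 - 2)*(1 + (-1 - 2)²) - 1*(-2332) = 2*(-3)*(1 + (-3)²) + 2332 = 2*(-3)*(1 + 9) + 2332 = 2*(-3)*10 + 2332 = -60 + 2332 = 2272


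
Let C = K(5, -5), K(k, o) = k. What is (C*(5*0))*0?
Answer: 0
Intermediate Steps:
C = 5
(C*(5*0))*0 = (5*(5*0))*0 = (5*0)*0 = 0*0 = 0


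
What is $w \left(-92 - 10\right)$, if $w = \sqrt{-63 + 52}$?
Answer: $- 102 i \sqrt{11} \approx - 338.3 i$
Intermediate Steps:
$w = i \sqrt{11}$ ($w = \sqrt{-11} = i \sqrt{11} \approx 3.3166 i$)
$w \left(-92 - 10\right) = i \sqrt{11} \left(-92 - 10\right) = i \sqrt{11} \left(-102\right) = - 102 i \sqrt{11}$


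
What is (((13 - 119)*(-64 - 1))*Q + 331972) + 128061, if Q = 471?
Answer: 3705223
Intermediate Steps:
(((13 - 119)*(-64 - 1))*Q + 331972) + 128061 = (((13 - 119)*(-64 - 1))*471 + 331972) + 128061 = (-106*(-65)*471 + 331972) + 128061 = (6890*471 + 331972) + 128061 = (3245190 + 331972) + 128061 = 3577162 + 128061 = 3705223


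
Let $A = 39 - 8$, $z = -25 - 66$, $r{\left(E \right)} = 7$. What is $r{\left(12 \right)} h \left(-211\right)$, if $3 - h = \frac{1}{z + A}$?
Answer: $- \frac{267337}{60} \approx -4455.6$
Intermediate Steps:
$z = -91$ ($z = -25 - 66 = -91$)
$A = 31$
$h = \frac{181}{60}$ ($h = 3 - \frac{1}{-91 + 31} = 3 - \frac{1}{-60} = 3 - - \frac{1}{60} = 3 + \frac{1}{60} = \frac{181}{60} \approx 3.0167$)
$r{\left(12 \right)} h \left(-211\right) = 7 \cdot \frac{181}{60} \left(-211\right) = \frac{1267}{60} \left(-211\right) = - \frac{267337}{60}$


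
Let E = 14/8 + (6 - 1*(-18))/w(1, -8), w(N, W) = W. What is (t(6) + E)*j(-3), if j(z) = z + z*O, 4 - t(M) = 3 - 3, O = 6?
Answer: -231/4 ≈ -57.750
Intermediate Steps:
t(M) = 4 (t(M) = 4 - (3 - 3) = 4 - 1*0 = 4 + 0 = 4)
j(z) = 7*z (j(z) = z + z*6 = z + 6*z = 7*z)
E = -5/4 (E = 14/8 + (6 - 1*(-18))/(-8) = 14*(⅛) + (6 + 18)*(-⅛) = 7/4 + 24*(-⅛) = 7/4 - 3 = -5/4 ≈ -1.2500)
(t(6) + E)*j(-3) = (4 - 5/4)*(7*(-3)) = (11/4)*(-21) = -231/4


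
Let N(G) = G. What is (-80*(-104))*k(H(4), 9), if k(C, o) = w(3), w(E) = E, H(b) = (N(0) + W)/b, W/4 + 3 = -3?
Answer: 24960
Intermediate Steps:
W = -24 (W = -12 + 4*(-3) = -12 - 12 = -24)
H(b) = -24/b (H(b) = (0 - 24)/b = -24/b)
k(C, o) = 3
(-80*(-104))*k(H(4), 9) = -80*(-104)*3 = 8320*3 = 24960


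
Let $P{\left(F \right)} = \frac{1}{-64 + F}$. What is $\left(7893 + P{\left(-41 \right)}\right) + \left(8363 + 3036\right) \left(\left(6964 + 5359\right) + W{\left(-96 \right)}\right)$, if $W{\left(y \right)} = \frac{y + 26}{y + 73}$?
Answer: $\frac{339337597177}{2415} \approx 1.4051 \cdot 10^{8}$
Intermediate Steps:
$W{\left(y \right)} = \frac{26 + y}{73 + y}$
$\left(7893 + P{\left(-41 \right)}\right) + \left(8363 + 3036\right) \left(\left(6964 + 5359\right) + W{\left(-96 \right)}\right) = \left(7893 + \frac{1}{-64 - 41}\right) + \left(8363 + 3036\right) \left(\left(6964 + 5359\right) + \frac{26 - 96}{73 - 96}\right) = \left(7893 + \frac{1}{-105}\right) + 11399 \left(12323 + \frac{1}{-23} \left(-70\right)\right) = \left(7893 - \frac{1}{105}\right) + 11399 \left(12323 - - \frac{70}{23}\right) = \frac{828764}{105} + 11399 \left(12323 + \frac{70}{23}\right) = \frac{828764}{105} + 11399 \cdot \frac{283499}{23} = \frac{828764}{105} + \frac{3231605101}{23} = \frac{339337597177}{2415}$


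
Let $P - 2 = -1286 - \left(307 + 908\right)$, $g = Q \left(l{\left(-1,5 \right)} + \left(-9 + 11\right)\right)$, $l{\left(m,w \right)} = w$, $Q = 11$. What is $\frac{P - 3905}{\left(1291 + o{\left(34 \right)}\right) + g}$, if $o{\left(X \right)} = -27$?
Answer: $- \frac{6404}{1341} \approx -4.7755$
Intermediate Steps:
$g = 77$ ($g = 11 \left(5 + \left(-9 + 11\right)\right) = 11 \left(5 + 2\right) = 11 \cdot 7 = 77$)
$P = -2499$ ($P = 2 - 2501 = -2499$)
$\frac{P - 3905}{\left(1291 + o{\left(34 \right)}\right) + g} = \frac{-2499 - 3905}{\left(1291 - 27\right) + 77} = - \frac{6404}{1264 + 77} = - \frac{6404}{1341}$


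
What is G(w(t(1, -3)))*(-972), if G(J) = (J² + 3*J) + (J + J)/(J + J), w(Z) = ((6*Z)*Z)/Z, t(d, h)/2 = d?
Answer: -175932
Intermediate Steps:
t(d, h) = 2*d
w(Z) = 6*Z (w(Z) = (6*Z²)/Z = 6*Z)
G(J) = 1 + J² + 3*J (G(J) = (J² + 3*J) + (2*J)/((2*J)) = (J² + 3*J) + (2*J)*(1/(2*J)) = (J² + 3*J) + 1 = 1 + J² + 3*J)
G(w(t(1, -3)))*(-972) = (1 + (6*(2*1))² + 3*(6*(2*1)))*(-972) = (1 + (6*2)² + 3*(6*2))*(-972) = (1 + 12² + 3*12)*(-972) = (1 + 144 + 36)*(-972) = 181*(-972) = -175932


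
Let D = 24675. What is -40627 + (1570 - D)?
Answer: -63732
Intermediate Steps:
-40627 + (1570 - D) = -40627 + (1570 - 1*24675) = -40627 + (1570 - 24675) = -40627 - 23105 = -63732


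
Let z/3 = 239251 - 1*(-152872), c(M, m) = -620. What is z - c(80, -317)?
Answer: 1176989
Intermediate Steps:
z = 1176369 (z = 3*(239251 - 1*(-152872)) = 3*(239251 + 152872) = 3*392123 = 1176369)
z - c(80, -317) = 1176369 - 1*(-620) = 1176369 + 620 = 1176989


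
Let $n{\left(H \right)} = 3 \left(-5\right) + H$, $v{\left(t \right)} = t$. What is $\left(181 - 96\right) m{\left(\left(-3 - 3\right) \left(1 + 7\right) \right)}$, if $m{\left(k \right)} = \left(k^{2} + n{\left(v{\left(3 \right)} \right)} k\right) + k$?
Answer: $240720$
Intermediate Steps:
$n{\left(H \right)} = -15 + H$
$m{\left(k \right)} = k^{2} - 11 k$ ($m{\left(k \right)} = \left(k^{2} + \left(-15 + 3\right) k\right) + k = \left(k^{2} - 12 k\right) + k = k^{2} - 11 k$)
$\left(181 - 96\right) m{\left(\left(-3 - 3\right) \left(1 + 7\right) \right)} = \left(181 - 96\right) \left(-3 - 3\right) \left(1 + 7\right) \left(-11 + \left(-3 - 3\right) \left(1 + 7\right)\right) = \left(181 - 96\right) \left(-6\right) 8 \left(-11 - 48\right) = 85 \left(- 48 \left(-11 - 48\right)\right) = 85 \left(\left(-48\right) \left(-59\right)\right) = 85 \cdot 2832 = 240720$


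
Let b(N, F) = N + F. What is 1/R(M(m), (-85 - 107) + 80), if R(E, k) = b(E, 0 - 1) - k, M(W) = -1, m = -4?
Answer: 1/110 ≈ 0.0090909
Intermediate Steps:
b(N, F) = F + N
R(E, k) = -1 + E - k (R(E, k) = ((0 - 1) + E) - k = (-1 + E) - k = -1 + E - k)
1/R(M(m), (-85 - 107) + 80) = 1/(-1 - 1 - ((-85 - 107) + 80)) = 1/(-1 - 1 - (-192 + 80)) = 1/(-1 - 1 - 1*(-112)) = 1/(-1 - 1 + 112) = 1/110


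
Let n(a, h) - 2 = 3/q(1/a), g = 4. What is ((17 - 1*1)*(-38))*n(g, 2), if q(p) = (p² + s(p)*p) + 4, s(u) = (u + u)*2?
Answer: -37696/23 ≈ -1639.0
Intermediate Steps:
s(u) = 4*u (s(u) = (2*u)*2 = 4*u)
q(p) = 4 + 5*p² (q(p) = (p² + (4*p)*p) + 4 = (p² + 4*p²) + 4 = 5*p² + 4 = 4 + 5*p²)
n(a, h) = 2 + 3/(4 + 5/a²) (n(a, h) = 2 + 3/(4 + 5*(1/a)²) = 2 + 3/(4 + 5/a²))
((17 - 1*1)*(-38))*n(g, 2) = ((17 - 1*1)*(-38))*((10 + 11*4²)/(5 + 4*4²)) = ((17 - 1)*(-38))*((10 + 11*16)/(5 + 4*16)) = (16*(-38))*((10 + 176)/(5 + 64)) = -608*186/69 = -608*62/23 = -37696/23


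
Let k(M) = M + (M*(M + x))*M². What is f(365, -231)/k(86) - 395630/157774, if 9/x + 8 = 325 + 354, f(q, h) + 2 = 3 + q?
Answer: -1210295860110368/482657352762117 ≈ -2.5076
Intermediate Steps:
f(q, h) = 1 + q (f(q, h) = -2 + (3 + q) = 1 + q)
x = 9/671 (x = 9/(-8 + (325 + 354)) = 9/(-8 + 679) = 9/671 ≈ 0.013413)
k(M) = M + M³*(9/671 + M) (k(M) = M + (M*(M + 9/671))*M² = M + (M*(9/671 + M))*M² = M + M³*(9/671 + M))
f(365, -231)/k(86) - 395630/157774 = (1 + 365)/(86 + 86⁴ + (9/671)*86³) - 395630/157774 = 366/(86 + 54700816 + (9/671)*636056) - 395630*1/157774 = 366/(86 + 54700816 + 5724504/671) - 197815/78887 = 366/(36710029746/671) - 197815/78887 = 366*(671/36710029746) - 197815/78887 = 40931/6118338291 - 197815/78887 = -1210295860110368/482657352762117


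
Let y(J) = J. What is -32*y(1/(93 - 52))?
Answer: -32/41 ≈ -0.78049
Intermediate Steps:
-32*y(1/(93 - 52)) = -32/(93 - 52) = -32/41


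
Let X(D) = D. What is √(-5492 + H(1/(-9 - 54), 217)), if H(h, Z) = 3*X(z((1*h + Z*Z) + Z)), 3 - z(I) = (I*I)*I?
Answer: 10*I*√5558904182755458465/1323 ≈ 1.7821e+7*I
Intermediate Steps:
z(I) = 3 - I³ (z(I) = 3 - I*I*I = 3 - I²*I = 3 - I³)
H(h, Z) = 9 - 3*(Z + h + Z²)³ (H(h, Z) = 3*(3 - ((1*h + Z*Z) + Z)³) = 3*(3 - ((h + Z²) + Z)³) = 3*(3 - (Z + h + Z²)³) = 9 - 3*(Z + h + Z²)³)
√(-5492 + H(1/(-9 - 54), 217)) = √(-5492 + (9 - 3*(217 + 1/(-9 - 54) + 217²)³)) = √(-5492 + (9 - 3*(217 + 1/(-63) + 47089)³)) = √(-5492 + (9 - 3*(217 - 1/63 + 47089)³)) = √(-5492 + (9 - 3*(2980277/63)³)) = √(-5492 + (9 - 3*26470972298378513933/250047)) = √(-5492 + (9 - 26470972298378513933/83349)) = √(-5492 - 26470972298377763792/83349) = √(-26470972298835516500/83349) = 10*I*√5558904182755458465/1323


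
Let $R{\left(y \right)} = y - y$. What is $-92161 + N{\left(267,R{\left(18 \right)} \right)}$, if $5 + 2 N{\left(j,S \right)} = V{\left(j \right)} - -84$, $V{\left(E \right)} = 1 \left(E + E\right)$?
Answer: $- \frac{183709}{2} \approx -91855.0$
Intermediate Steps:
$V{\left(E \right)} = 2 E$ ($V{\left(E \right)} = 1 \cdot 2 E = 2 E$)
$R{\left(y \right)} = 0$
$N{\left(j,S \right)} = \frac{79}{2} + j$ ($N{\left(j,S \right)} = - \frac{5}{2} + \frac{2 j - -84}{2} = - \frac{5}{2} + \frac{2 j + 84}{2} = - \frac{5}{2} + \frac{84 + 2 j}{2} = - \frac{5}{2} + \left(42 + j\right) = \frac{79}{2} + j$)
$-92161 + N{\left(267,R{\left(18 \right)} \right)} = -92161 + \left(\frac{79}{2} + 267\right) = -92161 + \frac{613}{2} = - \frac{183709}{2}$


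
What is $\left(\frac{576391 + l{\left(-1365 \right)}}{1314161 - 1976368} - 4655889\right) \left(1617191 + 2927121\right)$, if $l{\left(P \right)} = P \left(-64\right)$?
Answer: $- \frac{14010854395157697488}{662207} \approx -2.1158 \cdot 10^{13}$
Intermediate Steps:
$l{\left(P \right)} = - 64 P$
$\left(\frac{576391 + l{\left(-1365 \right)}}{1314161 - 1976368} - 4655889\right) \left(1617191 + 2927121\right) = \left(\frac{576391 - -87360}{1314161 - 1976368} - 4655889\right) \left(1617191 + 2927121\right) = \left(\frac{576391 + 87360}{-662207} - 4655889\right) 4544312 = \left(663751 \left(- \frac{1}{662207}\right) - 4655889\right) 4544312 = \left(- \frac{663751}{662207} - 4655889\right) 4544312 = \left(- \frac{3083162950774}{662207}\right) 4544312 = - \frac{14010854395157697488}{662207}$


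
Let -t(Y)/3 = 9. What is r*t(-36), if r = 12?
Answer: -324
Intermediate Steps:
t(Y) = -27 (t(Y) = -3*9 = -27)
r*t(-36) = 12*(-27) = -324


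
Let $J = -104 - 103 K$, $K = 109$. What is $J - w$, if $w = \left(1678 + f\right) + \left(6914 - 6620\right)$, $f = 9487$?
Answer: $-22790$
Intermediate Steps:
$J = -11331$ ($J = -104 - 11227 = -11331$)
$w = 11459$ ($w = \left(1678 + 9487\right) + \left(6914 - 6620\right) = 11165 + 294 = 11459$)
$J - w = -11331 - 11459 = -22790$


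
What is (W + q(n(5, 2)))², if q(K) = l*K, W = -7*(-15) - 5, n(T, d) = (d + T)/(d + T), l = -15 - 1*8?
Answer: 5929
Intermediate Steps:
l = -23 (l = -15 - 8 = -23)
n(T, d) = 1 (n(T, d) = (T + d)/(T + d) = 1)
W = 100 (W = 105 - 5 = 100)
q(K) = -23*K
(W + q(n(5, 2)))² = (100 - 23*1)² = (100 - 23)² = 77² = 5929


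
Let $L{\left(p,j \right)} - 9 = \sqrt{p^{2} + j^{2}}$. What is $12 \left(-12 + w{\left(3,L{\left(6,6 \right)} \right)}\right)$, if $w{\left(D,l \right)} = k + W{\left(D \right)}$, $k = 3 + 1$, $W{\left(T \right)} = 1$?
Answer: $-84$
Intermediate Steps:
$k = 4$
$L{\left(p,j \right)} = 9 + \sqrt{j^{2} + p^{2}}$ ($L{\left(p,j \right)} = 9 + \sqrt{p^{2} + j^{2}} = 9 + \sqrt{j^{2} + p^{2}}$)
$w{\left(D,l \right)} = 5$ ($w{\left(D,l \right)} = 4 + 1 = 5$)
$12 \left(-12 + w{\left(3,L{\left(6,6 \right)} \right)}\right) = 12 \left(-12 + 5\right) = 12 \left(-7\right) = -84$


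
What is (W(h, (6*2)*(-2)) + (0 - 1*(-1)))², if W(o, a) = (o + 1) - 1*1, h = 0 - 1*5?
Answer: 16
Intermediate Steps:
h = -5 (h = 0 - 5 = -5)
W(o, a) = o (W(o, a) = (1 + o) - 1 = o)
(W(h, (6*2)*(-2)) + (0 - 1*(-1)))² = (-5 + (0 - 1*(-1)))² = (-5 + (0 + 1))² = (-5 + 1)² = (-4)² = 16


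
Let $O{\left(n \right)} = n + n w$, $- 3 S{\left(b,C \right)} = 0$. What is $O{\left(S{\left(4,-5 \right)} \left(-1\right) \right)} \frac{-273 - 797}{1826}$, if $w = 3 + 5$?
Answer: $0$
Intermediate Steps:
$S{\left(b,C \right)} = 0$ ($S{\left(b,C \right)} = \left(- \frac{1}{3}\right) 0 = 0$)
$w = 8$
$O{\left(n \right)} = 9 n$ ($O{\left(n \right)} = n + n 8 = n + 8 n = 9 n$)
$O{\left(S{\left(4,-5 \right)} \left(-1\right) \right)} \frac{-273 - 797}{1826} = 9 \cdot 0 \left(-1\right) \frac{-273 - 797}{1826} = 9 \cdot 0 \left(-273 - 797\right) \frac{1}{1826} = 0 \left(\left(-1070\right) \frac{1}{1826}\right) = 0 \left(- \frac{535}{913}\right) = 0$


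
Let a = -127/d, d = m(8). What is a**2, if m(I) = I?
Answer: 16129/64 ≈ 252.02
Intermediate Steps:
d = 8
a = -127/8 ≈ -15.875
a**2 = (-127/8)**2 = 16129/64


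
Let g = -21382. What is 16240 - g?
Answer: 37622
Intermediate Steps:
16240 - g = 16240 - 1*(-21382) = 16240 + 21382 = 37622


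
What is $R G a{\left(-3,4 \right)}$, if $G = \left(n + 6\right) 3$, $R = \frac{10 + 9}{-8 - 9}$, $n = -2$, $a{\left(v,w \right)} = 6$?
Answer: $- \frac{1368}{17} \approx -80.471$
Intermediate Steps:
$R = - \frac{19}{17}$ ($R = \frac{19}{-17} = 19 \left(- \frac{1}{17}\right) = - \frac{19}{17} \approx -1.1176$)
$G = 12$ ($G = \left(-2 + 6\right) 3 = 4 \cdot 3 = 12$)
$R G a{\left(-3,4 \right)} = \left(- \frac{19}{17}\right) 12 \cdot 6 = \left(- \frac{228}{17}\right) 6 = - \frac{1368}{17}$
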